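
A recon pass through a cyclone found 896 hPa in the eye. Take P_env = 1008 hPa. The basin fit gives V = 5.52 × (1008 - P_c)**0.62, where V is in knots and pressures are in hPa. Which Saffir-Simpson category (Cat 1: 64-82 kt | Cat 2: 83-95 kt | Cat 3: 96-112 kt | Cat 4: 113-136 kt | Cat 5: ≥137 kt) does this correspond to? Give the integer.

3

ΔP = 1008 − 896 = 112 hPa.
V ≈ 5.52 × 112^0.62 = 5.52 × 18.64 ≈ 103 kt.
103 kt falls in the Category 3 band.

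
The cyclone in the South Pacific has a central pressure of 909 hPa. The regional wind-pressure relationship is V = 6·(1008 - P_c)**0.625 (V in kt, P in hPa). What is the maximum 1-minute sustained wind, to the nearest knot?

ΔP = 1008 − 909 = 99 hPa.
99^0.625 ≈ 17.671.
V ≈ 6 × 17.671 ≈ 106.0 kt.

106 kt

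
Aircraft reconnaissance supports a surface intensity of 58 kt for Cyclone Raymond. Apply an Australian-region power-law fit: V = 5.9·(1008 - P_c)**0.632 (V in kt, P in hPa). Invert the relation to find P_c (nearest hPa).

971 hPa

ΔP = (V / 5.9)^(1/0.632) = (58/5.9)^1.582.
58/5.9 = 9.831; 9.831^1.582 ≈ 37.20 hPa.
P_c = 1008 − 37.20 = 970.80 ≈ 971 hPa.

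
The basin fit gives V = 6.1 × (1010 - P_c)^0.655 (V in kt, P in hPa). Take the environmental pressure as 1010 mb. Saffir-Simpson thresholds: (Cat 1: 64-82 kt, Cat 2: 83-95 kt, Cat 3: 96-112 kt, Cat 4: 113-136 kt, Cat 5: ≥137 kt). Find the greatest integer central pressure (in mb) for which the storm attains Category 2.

Category 2 begins at V = 83 kt.
Required ΔP = (83/6.1)^(1/0.655) = 13.607^1.527 ≈ 53.82 mb.
P_c ≤ 1010 − 53.82 = 956.18, so the highest integer P_c is 956 mb.

956 mb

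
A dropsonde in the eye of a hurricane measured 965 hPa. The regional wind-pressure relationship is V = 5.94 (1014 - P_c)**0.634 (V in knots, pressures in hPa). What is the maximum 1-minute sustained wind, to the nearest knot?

ΔP = 1014 − 965 = 49 hPa.
49^0.634 ≈ 11.792.
V ≈ 5.94 × 11.792 ≈ 70.0 kt.

70 kt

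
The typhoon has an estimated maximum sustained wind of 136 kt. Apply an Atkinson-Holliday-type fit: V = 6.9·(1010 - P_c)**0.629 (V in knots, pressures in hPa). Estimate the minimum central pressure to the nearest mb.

896 mb

ΔP = (V / 6.9)^(1/0.629) = (136/6.9)^1.590.
136/6.9 = 19.710; 19.710^1.590 ≈ 114.37 mb.
P_c = 1010 − 114.37 = 895.63 ≈ 896 mb.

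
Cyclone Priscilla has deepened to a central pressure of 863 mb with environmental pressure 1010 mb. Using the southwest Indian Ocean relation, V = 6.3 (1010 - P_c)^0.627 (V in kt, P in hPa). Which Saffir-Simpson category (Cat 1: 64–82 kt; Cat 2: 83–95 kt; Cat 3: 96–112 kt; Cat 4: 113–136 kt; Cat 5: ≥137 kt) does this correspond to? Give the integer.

ΔP = 1010 − 863 = 147 mb.
V ≈ 6.3 × 147^0.627 = 6.3 × 22.85 ≈ 144 kt.
144 kt falls in the Category 5 band.

5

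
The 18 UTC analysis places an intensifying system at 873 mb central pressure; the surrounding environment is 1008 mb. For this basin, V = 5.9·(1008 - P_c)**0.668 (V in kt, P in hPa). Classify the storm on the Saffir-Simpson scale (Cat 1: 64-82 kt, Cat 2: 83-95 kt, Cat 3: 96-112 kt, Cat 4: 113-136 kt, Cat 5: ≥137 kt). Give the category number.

ΔP = 1008 − 873 = 135 mb.
V ≈ 5.9 × 135^0.668 = 5.9 × 26.49 ≈ 156 kt.
156 kt falls in the Category 5 band.

5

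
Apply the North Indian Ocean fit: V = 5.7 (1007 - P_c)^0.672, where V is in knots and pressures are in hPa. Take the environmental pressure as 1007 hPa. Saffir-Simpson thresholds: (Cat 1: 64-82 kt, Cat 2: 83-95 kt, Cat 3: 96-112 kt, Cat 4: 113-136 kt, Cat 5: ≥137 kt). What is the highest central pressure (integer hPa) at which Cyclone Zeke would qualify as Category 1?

Category 1 begins at V = 64 kt.
Required ΔP = (64/5.7)^(1/0.672) = 11.228^1.488 ≈ 36.56 hPa.
P_c ≤ 1007 − 36.56 = 970.44, so the highest integer P_c is 970 hPa.

970 hPa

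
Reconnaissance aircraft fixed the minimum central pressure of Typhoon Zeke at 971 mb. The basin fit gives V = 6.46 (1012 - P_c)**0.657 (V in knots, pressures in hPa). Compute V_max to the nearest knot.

74 kt

ΔP = 1012 − 971 = 41 mb.
41^0.657 ≈ 11.471.
V ≈ 6.46 × 11.471 ≈ 74.1 kt.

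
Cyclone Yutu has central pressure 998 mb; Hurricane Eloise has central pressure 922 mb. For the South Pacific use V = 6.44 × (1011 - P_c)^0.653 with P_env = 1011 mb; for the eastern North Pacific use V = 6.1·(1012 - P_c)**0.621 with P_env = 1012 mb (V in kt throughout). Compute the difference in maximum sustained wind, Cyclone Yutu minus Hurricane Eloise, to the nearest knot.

Cyclone Yutu: ΔP = 13; V ≈ 6.44 × 13^0.653 ≈ 34.38 kt.
Hurricane Eloise: ΔP = 90; V ≈ 6.1 × 90^0.621 ≈ 99.75 kt.
Difference ≈ 34.38 − 99.75 = -65.37 → -65 kt.

-65 kt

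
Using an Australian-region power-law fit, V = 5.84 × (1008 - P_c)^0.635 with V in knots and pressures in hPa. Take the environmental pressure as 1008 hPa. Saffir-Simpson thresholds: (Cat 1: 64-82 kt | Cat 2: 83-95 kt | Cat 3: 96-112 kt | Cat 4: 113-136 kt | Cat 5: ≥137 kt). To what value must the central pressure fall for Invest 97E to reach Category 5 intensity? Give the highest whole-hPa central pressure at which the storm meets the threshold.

864 hPa

Category 5 begins at V = 137 kt.
Required ΔP = (137/5.84)^(1/0.635) = 23.459^1.575 ≈ 143.87 hPa.
P_c ≤ 1008 − 143.87 = 864.13, so the highest integer P_c is 864 hPa.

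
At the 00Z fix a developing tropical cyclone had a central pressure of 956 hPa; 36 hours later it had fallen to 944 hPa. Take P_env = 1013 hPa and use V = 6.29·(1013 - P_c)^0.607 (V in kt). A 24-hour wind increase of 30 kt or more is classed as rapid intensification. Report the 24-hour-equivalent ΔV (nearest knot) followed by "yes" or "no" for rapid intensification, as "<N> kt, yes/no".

6 kt, no

V₁: ΔP = 57, V ≈ 6.29 × 57^0.607 ≈ 73.19 kt.
V₂: ΔP = 69, V ≈ 6.29 × 69^0.607 ≈ 82.19 kt.
ΔV over 36 h = 9.00 kt → 24 h equivalent = 9.00 × 24/36 ≈ 6.00 kt.
6 kt < 30 kt ⇒ not rapid intensification.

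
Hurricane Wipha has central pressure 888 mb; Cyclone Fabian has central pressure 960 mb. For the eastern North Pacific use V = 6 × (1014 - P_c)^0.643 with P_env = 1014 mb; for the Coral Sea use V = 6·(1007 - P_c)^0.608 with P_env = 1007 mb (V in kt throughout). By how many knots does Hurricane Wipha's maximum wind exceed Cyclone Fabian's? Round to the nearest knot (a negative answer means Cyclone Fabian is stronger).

Hurricane Wipha: ΔP = 126; V ≈ 6 × 126^0.643 ≈ 134.49 kt.
Cyclone Fabian: ΔP = 47; V ≈ 6 × 47^0.608 ≈ 62.34 kt.
Difference ≈ 134.49 − 62.34 = 72.15 → 72 kt.

72 kt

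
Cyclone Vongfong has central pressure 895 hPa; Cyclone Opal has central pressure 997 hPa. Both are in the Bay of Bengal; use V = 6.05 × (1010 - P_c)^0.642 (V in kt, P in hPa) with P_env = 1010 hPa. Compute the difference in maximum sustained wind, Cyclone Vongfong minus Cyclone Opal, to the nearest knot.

Cyclone Vongfong: ΔP = 115; V ≈ 6.05 × 115^0.642 ≈ 127.27 kt.
Cyclone Opal: ΔP = 13; V ≈ 6.05 × 13^0.642 ≈ 31.40 kt.
Difference ≈ 127.27 − 31.40 = 95.87 → 96 kt.

96 kt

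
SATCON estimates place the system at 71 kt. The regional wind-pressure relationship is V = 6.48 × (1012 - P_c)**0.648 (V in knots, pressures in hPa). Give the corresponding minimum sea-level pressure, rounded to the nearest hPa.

972 hPa

ΔP = (V / 6.48)^(1/0.648) = (71/6.48)^1.543.
71/6.48 = 10.957; 10.957^1.543 ≈ 40.22 hPa.
P_c = 1012 − 40.22 = 971.78 ≈ 972 hPa.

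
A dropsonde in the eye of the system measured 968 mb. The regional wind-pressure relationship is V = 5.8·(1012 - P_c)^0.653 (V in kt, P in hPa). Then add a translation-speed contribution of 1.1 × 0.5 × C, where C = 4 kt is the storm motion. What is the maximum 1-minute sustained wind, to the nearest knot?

71 kt

ΔP = 1012 − 968 = 44 mb.
44^0.653 ≈ 11.835.
V ≈ 5.8 × 11.835 ≈ 68.6 kt.
Translation term: 1.1 × 0.5 × 4 = 2.2 kt.
Corrected V ≈ 70.8 kt → 71 kt.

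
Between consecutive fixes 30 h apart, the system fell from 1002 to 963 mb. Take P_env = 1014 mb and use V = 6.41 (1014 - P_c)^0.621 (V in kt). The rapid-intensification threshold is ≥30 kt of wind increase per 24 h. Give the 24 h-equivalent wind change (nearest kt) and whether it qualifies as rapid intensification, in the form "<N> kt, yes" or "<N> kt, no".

35 kt, yes

V₁: ΔP = 12, V ≈ 6.41 × 12^0.621 ≈ 29.99 kt.
V₂: ΔP = 51, V ≈ 6.41 × 51^0.621 ≈ 73.66 kt.
ΔV over 30 h = 43.67 kt → 24 h equivalent = 43.67 × 24/30 ≈ 34.94 kt.
35 kt ≥ 30 kt ⇒ rapid intensification.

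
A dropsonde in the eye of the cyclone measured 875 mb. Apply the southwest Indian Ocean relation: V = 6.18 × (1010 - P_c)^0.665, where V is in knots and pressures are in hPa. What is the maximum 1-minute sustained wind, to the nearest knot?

ΔP = 1010 − 875 = 135 mb.
135^0.665 ≈ 26.102.
V ≈ 6.18 × 26.102 ≈ 161.3 kt.

161 kt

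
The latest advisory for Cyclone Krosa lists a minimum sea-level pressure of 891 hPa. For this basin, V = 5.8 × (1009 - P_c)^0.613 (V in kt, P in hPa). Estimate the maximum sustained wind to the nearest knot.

ΔP = 1009 − 891 = 118 hPa.
118^0.613 ≈ 18.624.
V ≈ 5.8 × 18.624 ≈ 108.0 kt.

108 kt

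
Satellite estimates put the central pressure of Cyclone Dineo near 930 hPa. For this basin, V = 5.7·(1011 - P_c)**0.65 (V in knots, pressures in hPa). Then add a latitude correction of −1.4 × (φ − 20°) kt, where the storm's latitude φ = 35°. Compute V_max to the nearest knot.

ΔP = 1011 − 930 = 81 hPa.
81^0.65 ≈ 17.399.
V ≈ 5.7 × 17.399 ≈ 99.2 kt.
Latitude correction: −1.4 × (35 − 20) = -21 kt.
Corrected V ≈ 78.2 kt → 78 kt.

78 kt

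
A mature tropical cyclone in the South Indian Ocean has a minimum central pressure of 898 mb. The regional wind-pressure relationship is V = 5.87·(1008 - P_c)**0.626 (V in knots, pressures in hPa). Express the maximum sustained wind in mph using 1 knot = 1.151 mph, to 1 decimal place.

128.1 mph

ΔP = 1008 − 898 = 110 mb.
V ≈ 5.87 × 110^0.626 = 5.87 × 18.963 ≈ 111.314 kt.
111.314 × 1.151 ≈ 128.12 mph → 128.1 mph.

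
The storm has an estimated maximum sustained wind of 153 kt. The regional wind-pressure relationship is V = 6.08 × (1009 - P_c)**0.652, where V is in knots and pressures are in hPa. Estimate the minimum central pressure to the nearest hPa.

ΔP = (V / 6.08)^(1/0.652) = (153/6.08)^1.534.
153/6.08 = 25.164; 25.164^1.534 ≈ 140.75 hPa.
P_c = 1009 − 140.75 = 868.25 ≈ 868 hPa.

868 hPa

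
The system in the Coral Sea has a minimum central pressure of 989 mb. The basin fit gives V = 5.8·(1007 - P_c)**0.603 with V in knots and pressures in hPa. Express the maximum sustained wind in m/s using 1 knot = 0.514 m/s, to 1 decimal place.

ΔP = 1007 − 989 = 18 mb.
V ≈ 5.8 × 18^0.603 = 5.8 × 5.714 ≈ 33.140 kt.
33.140 × 0.514 ≈ 17.03 m/s → 17.0 m/s.

17.0 m/s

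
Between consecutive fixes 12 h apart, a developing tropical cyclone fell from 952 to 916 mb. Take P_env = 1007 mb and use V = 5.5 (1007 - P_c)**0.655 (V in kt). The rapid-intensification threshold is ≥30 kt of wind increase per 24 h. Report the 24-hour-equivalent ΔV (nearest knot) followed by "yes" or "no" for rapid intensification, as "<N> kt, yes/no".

59 kt, yes

V₁: ΔP = 55, V ≈ 5.5 × 55^0.655 ≈ 75.91 kt.
V₂: ΔP = 91, V ≈ 5.5 × 91^0.655 ≈ 105.57 kt.
ΔV over 12 h = 29.66 kt → 24 h equivalent = 29.66 × 24/12 ≈ 59.32 kt.
59 kt ≥ 30 kt ⇒ rapid intensification.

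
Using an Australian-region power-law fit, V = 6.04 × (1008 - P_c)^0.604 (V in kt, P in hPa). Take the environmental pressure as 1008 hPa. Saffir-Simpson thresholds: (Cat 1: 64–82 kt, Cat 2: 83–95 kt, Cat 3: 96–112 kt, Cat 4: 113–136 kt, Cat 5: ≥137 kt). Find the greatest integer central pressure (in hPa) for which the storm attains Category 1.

Category 1 begins at V = 64 kt.
Required ΔP = (64/6.04)^(1/0.604) = 10.596^1.656 ≈ 49.80 hPa.
P_c ≤ 1008 − 49.80 = 958.20, so the highest integer P_c is 958 hPa.

958 hPa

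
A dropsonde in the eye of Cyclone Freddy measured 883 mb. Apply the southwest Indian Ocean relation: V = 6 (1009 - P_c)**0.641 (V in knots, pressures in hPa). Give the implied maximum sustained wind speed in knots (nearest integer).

133 kt

ΔP = 1009 − 883 = 126 mb.
126^0.641 ≈ 22.199.
V ≈ 6 × 22.199 ≈ 133.2 kt.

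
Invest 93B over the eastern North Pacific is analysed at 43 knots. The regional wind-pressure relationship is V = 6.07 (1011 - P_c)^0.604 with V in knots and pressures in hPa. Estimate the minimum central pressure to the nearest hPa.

ΔP = (V / 6.07)^(1/0.604) = (43/6.07)^1.656.
43/6.07 = 7.084; 7.084^1.656 ≈ 25.57 hPa.
P_c = 1011 − 25.57 = 985.43 ≈ 985 hPa.

985 hPa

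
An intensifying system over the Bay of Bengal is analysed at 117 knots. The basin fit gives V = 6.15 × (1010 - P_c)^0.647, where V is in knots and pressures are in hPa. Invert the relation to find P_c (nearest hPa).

915 hPa

ΔP = (V / 6.15)^(1/0.647) = (117/6.15)^1.546.
117/6.15 = 19.024; 19.024^1.546 ≈ 94.91 hPa.
P_c = 1010 − 94.91 = 915.09 ≈ 915 hPa.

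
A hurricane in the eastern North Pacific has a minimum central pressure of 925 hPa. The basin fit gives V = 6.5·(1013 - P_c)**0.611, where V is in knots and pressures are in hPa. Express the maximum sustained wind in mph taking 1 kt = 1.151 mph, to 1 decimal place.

115.4 mph

ΔP = 1013 − 925 = 88 hPa.
V ≈ 6.5 × 88^0.611 = 6.5 × 15.420 ≈ 100.229 kt.
100.229 × 1.151 ≈ 115.36 mph → 115.4 mph.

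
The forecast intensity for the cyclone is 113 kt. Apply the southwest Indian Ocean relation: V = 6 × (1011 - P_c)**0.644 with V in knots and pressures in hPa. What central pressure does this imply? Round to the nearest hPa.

ΔP = (V / 6)^(1/0.644) = (113/6)^1.553.
113/6 = 18.833; 18.833^1.553 ≈ 95.43 hPa.
P_c = 1011 − 95.43 = 915.57 ≈ 916 hPa.

916 hPa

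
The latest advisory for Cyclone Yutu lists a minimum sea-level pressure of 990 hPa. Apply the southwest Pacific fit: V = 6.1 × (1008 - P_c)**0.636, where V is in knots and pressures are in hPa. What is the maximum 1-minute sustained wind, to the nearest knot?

38 kt

ΔP = 1008 − 990 = 18 hPa.
18^0.636 ≈ 6.286.
V ≈ 6.1 × 6.286 ≈ 38.3 kt.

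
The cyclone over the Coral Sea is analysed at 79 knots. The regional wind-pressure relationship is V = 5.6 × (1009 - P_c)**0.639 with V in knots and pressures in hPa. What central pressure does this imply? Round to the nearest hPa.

ΔP = (V / 5.6)^(1/0.639) = (79/5.6)^1.565.
79/5.6 = 14.107; 14.107^1.565 ≈ 62.92 hPa.
P_c = 1009 − 62.92 = 946.08 ≈ 946 hPa.

946 hPa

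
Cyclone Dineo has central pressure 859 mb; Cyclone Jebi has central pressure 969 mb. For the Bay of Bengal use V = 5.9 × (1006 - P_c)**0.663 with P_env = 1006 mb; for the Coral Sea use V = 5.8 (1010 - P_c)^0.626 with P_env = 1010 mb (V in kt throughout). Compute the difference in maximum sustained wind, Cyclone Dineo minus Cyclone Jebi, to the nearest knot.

Cyclone Dineo: ΔP = 147; V ≈ 5.9 × 147^0.663 ≈ 161.36 kt.
Cyclone Jebi: ΔP = 41; V ≈ 5.8 × 41^0.626 ≈ 59.30 kt.
Difference ≈ 161.36 − 59.30 = 102.06 → 102 kt.

102 kt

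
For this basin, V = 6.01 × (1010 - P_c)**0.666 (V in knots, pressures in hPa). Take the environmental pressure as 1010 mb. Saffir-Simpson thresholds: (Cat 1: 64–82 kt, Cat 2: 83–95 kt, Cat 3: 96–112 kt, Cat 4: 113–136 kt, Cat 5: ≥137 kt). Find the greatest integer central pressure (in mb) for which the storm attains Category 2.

Category 2 begins at V = 83 kt.
Required ΔP = (83/6.01)^(1/0.666) = 13.810^1.502 ≈ 51.52 mb.
P_c ≤ 1010 − 51.52 = 958.48, so the highest integer P_c is 958 mb.

958 mb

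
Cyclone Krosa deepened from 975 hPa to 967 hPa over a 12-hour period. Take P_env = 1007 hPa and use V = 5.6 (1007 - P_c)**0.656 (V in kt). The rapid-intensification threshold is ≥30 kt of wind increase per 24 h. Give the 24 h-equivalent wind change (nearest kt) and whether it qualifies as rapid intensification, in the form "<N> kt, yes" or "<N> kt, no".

17 kt, no

V₁: ΔP = 32, V ≈ 5.6 × 32^0.656 ≈ 54.40 kt.
V₂: ΔP = 40, V ≈ 5.6 × 40^0.656 ≈ 62.97 kt.
ΔV over 12 h = 8.57 kt → 24 h equivalent = 8.57 × 24/12 ≈ 17.14 kt.
17 kt < 30 kt ⇒ not rapid intensification.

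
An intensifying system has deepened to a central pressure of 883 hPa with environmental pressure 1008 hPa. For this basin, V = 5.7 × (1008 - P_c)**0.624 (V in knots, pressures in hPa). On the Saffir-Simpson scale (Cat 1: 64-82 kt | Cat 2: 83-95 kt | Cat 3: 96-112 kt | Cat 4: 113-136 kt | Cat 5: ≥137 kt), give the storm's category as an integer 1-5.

4

ΔP = 1008 − 883 = 125 hPa.
V ≈ 5.7 × 125^0.624 = 5.7 × 20.35 ≈ 116 kt.
116 kt falls in the Category 4 band.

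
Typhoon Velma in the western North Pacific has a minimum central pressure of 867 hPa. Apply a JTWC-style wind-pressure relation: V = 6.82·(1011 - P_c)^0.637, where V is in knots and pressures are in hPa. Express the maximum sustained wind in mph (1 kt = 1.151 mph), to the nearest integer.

186 mph

ΔP = 1011 − 867 = 144 hPa.
V ≈ 6.82 × 144^0.637 = 6.82 × 23.707 ≈ 161.682 kt.
161.682 × 1.151 ≈ 186.10 mph → 186 mph.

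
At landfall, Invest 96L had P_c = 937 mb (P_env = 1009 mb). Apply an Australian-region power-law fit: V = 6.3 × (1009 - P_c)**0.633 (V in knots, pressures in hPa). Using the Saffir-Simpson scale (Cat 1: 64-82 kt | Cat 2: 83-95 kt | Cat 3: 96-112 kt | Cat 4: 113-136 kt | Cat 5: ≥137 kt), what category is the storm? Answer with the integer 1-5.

ΔP = 1009 − 937 = 72 mb.
V ≈ 6.3 × 72^0.633 = 6.3 × 14.99 ≈ 94 kt.
94 kt falls in the Category 2 band.

2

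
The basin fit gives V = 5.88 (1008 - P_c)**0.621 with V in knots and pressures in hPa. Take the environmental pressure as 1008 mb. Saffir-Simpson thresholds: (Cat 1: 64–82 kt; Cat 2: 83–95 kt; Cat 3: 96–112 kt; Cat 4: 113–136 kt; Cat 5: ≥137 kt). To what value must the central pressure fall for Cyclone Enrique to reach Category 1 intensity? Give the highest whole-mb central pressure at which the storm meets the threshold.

Category 1 begins at V = 64 kt.
Required ΔP = (64/5.88)^(1/0.621) = 10.884^1.610 ≈ 46.73 mb.
P_c ≤ 1008 − 46.73 = 961.27, so the highest integer P_c is 961 mb.

961 mb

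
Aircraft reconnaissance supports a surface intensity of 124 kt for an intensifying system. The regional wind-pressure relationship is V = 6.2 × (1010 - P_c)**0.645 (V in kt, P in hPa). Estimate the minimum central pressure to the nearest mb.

ΔP = (V / 6.2)^(1/0.645) = (124/6.2)^1.550.
124/6.2 = 20.000; 20.000^1.550 ≈ 104.02 mb.
P_c = 1010 − 104.02 = 905.98 ≈ 906 mb.

906 mb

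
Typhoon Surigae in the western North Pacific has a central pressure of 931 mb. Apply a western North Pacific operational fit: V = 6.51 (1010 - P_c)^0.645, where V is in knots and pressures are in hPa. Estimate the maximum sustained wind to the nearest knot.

ΔP = 1010 − 931 = 79 mb.
79^0.645 ≈ 16.748.
V ≈ 6.51 × 16.748 ≈ 109.0 kt.

109 kt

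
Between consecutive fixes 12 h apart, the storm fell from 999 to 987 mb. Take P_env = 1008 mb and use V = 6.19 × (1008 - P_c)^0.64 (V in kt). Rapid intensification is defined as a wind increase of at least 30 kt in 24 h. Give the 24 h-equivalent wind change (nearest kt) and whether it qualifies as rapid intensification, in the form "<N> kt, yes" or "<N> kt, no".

36 kt, yes

V₁: ΔP = 9, V ≈ 6.19 × 9^0.64 ≈ 25.26 kt.
V₂: ΔP = 21, V ≈ 6.19 × 21^0.64 ≈ 43.44 kt.
ΔV over 12 h = 18.18 kt → 24 h equivalent = 18.18 × 24/12 ≈ 36.36 kt.
36 kt ≥ 30 kt ⇒ rapid intensification.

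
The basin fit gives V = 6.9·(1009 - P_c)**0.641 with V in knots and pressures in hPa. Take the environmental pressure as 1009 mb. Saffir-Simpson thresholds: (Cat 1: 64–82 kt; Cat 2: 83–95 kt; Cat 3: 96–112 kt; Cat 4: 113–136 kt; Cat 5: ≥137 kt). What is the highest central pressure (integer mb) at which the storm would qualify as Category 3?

Category 3 begins at V = 96 kt.
Required ΔP = (96/6.9)^(1/0.641) = 13.913^1.560 ≈ 60.79 mb.
P_c ≤ 1009 − 60.79 = 948.21, so the highest integer P_c is 948 mb.

948 mb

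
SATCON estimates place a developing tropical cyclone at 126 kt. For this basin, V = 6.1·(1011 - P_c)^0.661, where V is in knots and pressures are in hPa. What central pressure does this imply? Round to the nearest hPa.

913 hPa

ΔP = (V / 6.1)^(1/0.661) = (126/6.1)^1.513.
126/6.1 = 20.656; 20.656^1.513 ≈ 97.60 hPa.
P_c = 1011 − 97.60 = 913.40 ≈ 913 hPa.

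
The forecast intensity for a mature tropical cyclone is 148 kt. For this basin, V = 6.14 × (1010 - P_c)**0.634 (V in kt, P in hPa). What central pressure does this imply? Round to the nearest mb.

859 mb

ΔP = (V / 6.14)^(1/0.634) = (148/6.14)^1.577.
148/6.14 = 24.104; 24.104^1.577 ≈ 151.34 mb.
P_c = 1010 − 151.34 = 858.66 ≈ 859 mb.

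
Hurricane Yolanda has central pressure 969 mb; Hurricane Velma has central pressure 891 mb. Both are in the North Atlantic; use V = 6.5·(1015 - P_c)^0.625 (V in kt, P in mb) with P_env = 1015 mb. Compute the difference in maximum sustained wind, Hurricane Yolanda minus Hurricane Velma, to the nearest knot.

Hurricane Yolanda: ΔP = 46; V ≈ 6.5 × 46^0.625 ≈ 71.14 kt.
Hurricane Velma: ΔP = 124; V ≈ 6.5 × 124^0.625 ≈ 132.22 kt.
Difference ≈ 71.14 − 132.22 = -61.08 → -61 kt.

-61 kt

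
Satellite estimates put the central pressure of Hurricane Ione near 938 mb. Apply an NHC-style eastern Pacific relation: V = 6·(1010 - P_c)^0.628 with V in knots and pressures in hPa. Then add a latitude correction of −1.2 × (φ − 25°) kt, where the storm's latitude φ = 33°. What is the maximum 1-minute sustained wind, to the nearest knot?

ΔP = 1010 − 938 = 72 mb.
72^0.628 ≈ 14.669.
V ≈ 6 × 14.669 ≈ 88.0 kt.
Latitude correction: −1.2 × (33 − 25) = -9.6 kt.
Corrected V ≈ 78.4 kt → 78 kt.

78 kt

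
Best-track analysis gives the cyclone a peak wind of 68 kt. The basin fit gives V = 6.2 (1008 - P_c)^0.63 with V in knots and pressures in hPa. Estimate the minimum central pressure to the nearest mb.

963 mb

ΔP = (V / 6.2)^(1/0.63) = (68/6.2)^1.587.
68/6.2 = 10.968; 10.968^1.587 ≈ 44.77 mb.
P_c = 1008 − 44.77 = 963.23 ≈ 963 mb.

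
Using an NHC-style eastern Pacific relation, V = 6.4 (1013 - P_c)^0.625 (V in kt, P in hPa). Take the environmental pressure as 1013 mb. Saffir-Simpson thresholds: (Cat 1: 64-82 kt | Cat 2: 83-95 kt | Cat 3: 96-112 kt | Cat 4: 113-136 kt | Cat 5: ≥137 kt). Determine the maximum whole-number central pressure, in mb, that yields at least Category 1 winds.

973 mb

Category 1 begins at V = 64 kt.
Required ΔP = (64/6.4)^(1/0.625) = 10.000^1.600 ≈ 39.81 mb.
P_c ≤ 1013 − 39.81 = 973.19, so the highest integer P_c is 973 mb.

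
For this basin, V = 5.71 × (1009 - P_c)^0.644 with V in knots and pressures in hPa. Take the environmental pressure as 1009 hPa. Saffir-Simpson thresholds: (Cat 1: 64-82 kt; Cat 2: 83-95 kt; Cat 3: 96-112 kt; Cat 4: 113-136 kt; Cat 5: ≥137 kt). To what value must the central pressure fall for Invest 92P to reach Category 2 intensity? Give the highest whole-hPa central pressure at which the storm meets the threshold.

945 hPa

Category 2 begins at V = 83 kt.
Required ΔP = (83/5.71)^(1/0.644) = 14.536^1.553 ≈ 63.83 hPa.
P_c ≤ 1009 − 63.83 = 945.17, so the highest integer P_c is 945 hPa.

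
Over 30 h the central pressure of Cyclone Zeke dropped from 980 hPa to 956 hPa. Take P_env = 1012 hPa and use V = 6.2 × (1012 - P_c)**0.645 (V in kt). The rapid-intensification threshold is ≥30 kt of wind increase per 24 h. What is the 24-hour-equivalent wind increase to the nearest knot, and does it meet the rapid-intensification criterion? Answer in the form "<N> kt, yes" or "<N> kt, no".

V₁: ΔP = 32, V ≈ 6.2 × 32^0.645 ≈ 57.97 kt.
V₂: ΔP = 56, V ≈ 6.2 × 56^0.645 ≈ 83.17 kt.
ΔV over 30 h = 25.20 kt → 24 h equivalent = 25.20 × 24/30 ≈ 20.16 kt.
20 kt < 30 kt ⇒ not rapid intensification.

20 kt, no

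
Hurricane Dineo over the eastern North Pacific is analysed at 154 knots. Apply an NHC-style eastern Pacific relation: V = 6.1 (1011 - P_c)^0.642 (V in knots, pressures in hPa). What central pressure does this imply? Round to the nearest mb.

858 mb

ΔP = (V / 6.1)^(1/0.642) = (154/6.1)^1.558.
154/6.1 = 25.246; 25.246^1.558 ≈ 152.79 mb.
P_c = 1011 − 152.79 = 858.21 ≈ 858 mb.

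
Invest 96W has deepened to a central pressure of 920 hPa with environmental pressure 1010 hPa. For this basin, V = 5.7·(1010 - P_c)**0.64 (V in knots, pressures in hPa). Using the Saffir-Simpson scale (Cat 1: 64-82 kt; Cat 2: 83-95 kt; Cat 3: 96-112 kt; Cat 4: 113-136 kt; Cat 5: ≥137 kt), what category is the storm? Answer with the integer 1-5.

3

ΔP = 1010 − 920 = 90 hPa.
V ≈ 5.7 × 90^0.64 = 5.7 × 17.81 ≈ 102 kt.
102 kt falls in the Category 3 band.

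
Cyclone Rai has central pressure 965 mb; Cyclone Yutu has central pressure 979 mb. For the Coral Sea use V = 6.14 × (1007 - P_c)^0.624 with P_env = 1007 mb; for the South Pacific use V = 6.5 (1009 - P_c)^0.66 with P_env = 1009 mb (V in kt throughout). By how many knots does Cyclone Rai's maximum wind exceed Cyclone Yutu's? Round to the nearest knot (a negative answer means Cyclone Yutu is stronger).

Cyclone Rai: ΔP = 42; V ≈ 6.14 × 42^0.624 ≈ 63.25 kt.
Cyclone Yutu: ΔP = 30; V ≈ 6.5 × 30^0.66 ≈ 61.35 kt.
Difference ≈ 63.25 − 61.35 = 1.90 → 2 kt.

2 kt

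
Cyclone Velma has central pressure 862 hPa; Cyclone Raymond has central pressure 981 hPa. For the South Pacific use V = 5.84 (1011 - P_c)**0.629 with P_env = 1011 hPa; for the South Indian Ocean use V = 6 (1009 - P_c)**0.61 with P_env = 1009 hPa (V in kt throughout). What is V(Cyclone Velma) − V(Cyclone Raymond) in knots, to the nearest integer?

Cyclone Velma: ΔP = 149; V ≈ 5.84 × 149^0.629 ≈ 135.94 kt.
Cyclone Raymond: ΔP = 28; V ≈ 6 × 28^0.61 ≈ 45.81 kt.
Difference ≈ 135.94 − 45.81 = 90.13 → 90 kt.

90 kt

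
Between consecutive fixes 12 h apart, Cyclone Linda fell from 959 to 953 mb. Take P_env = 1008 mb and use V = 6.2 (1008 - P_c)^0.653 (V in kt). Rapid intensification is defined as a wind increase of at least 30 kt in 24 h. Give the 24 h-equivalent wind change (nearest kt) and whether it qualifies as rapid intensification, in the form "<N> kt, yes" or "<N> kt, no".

V₁: ΔP = 49, V ≈ 6.2 × 49^0.653 ≈ 78.72 kt.
V₂: ΔP = 55, V ≈ 6.2 × 55^0.653 ≈ 84.89 kt.
ΔV over 12 h = 6.17 kt → 24 h equivalent = 6.17 × 24/12 ≈ 12.34 kt.
12 kt < 30 kt ⇒ not rapid intensification.

12 kt, no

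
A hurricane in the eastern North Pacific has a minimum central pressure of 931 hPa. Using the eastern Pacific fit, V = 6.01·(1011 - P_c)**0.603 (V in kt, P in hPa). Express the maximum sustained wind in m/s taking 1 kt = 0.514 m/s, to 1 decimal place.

43.4 m/s

ΔP = 1011 − 931 = 80 hPa.
V ≈ 6.01 × 80^0.603 = 6.01 × 14.046 ≈ 84.419 kt.
84.419 × 0.514 ≈ 43.39 m/s → 43.4 m/s.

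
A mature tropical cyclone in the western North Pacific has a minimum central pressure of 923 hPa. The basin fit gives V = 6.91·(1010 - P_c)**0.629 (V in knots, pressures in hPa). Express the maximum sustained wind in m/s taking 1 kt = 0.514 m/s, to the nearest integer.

ΔP = 1010 − 923 = 87 hPa.
V ≈ 6.91 × 87^0.629 = 6.91 × 16.594 ≈ 114.666 kt.
114.666 × 0.514 ≈ 58.94 m/s → 59 m/s.

59 m/s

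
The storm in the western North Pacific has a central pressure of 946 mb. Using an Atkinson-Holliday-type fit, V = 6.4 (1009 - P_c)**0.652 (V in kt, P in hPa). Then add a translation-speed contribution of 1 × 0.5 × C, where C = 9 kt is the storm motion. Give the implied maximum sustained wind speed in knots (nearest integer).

100 kt

ΔP = 1009 − 946 = 63 mb.
63^0.652 ≈ 14.899.
V ≈ 6.4 × 14.899 ≈ 95.4 kt.
Translation term: 1 × 0.5 × 9 = 4.5 kt.
Corrected V ≈ 99.9 kt → 100 kt.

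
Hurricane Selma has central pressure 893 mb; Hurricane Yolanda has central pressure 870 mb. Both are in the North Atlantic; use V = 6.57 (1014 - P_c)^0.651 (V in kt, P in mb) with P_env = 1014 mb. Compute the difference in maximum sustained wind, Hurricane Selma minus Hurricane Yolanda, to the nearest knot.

-18 kt

Hurricane Selma: ΔP = 121; V ≈ 6.57 × 121^0.651 ≈ 149.09 kt.
Hurricane Yolanda: ΔP = 144; V ≈ 6.57 × 144^0.651 ≈ 166.98 kt.
Difference ≈ 149.09 − 166.98 = -17.89 → -18 kt.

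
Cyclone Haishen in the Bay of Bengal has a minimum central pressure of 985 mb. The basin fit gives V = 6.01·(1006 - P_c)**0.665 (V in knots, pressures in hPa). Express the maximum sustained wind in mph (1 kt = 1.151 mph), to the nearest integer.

ΔP = 1006 − 985 = 21 mb.
V ≈ 6.01 × 21^0.665 = 6.01 × 7.573 ≈ 45.515 kt.
45.515 × 1.151 ≈ 52.39 mph → 52 mph.

52 mph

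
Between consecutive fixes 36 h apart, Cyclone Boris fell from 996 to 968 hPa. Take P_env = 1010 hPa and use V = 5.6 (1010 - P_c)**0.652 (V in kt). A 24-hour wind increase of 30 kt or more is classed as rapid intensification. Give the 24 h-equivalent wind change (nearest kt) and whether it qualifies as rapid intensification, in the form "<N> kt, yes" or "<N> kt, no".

22 kt, no

V₁: ΔP = 14, V ≈ 5.6 × 14^0.652 ≈ 31.29 kt.
V₂: ΔP = 42, V ≈ 5.6 × 42^0.652 ≈ 64.05 kt.
ΔV over 36 h = 32.76 kt → 24 h equivalent = 32.76 × 24/36 ≈ 21.84 kt.
22 kt < 30 kt ⇒ not rapid intensification.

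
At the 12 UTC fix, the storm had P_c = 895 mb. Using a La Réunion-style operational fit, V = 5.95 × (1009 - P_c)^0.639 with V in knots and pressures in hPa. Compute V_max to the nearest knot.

123 kt

ΔP = 1009 − 895 = 114 mb.
114^0.639 ≈ 20.623.
V ≈ 5.95 × 20.623 ≈ 122.7 kt.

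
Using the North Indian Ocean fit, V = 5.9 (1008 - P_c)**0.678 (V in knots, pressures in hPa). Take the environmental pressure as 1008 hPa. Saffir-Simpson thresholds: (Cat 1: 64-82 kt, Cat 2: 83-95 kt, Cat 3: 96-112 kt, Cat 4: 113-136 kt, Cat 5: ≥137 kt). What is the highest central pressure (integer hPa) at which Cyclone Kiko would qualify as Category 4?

Category 4 begins at V = 113 kt.
Required ΔP = (113/5.9)^(1/0.678) = 19.153^1.475 ≈ 77.84 hPa.
P_c ≤ 1008 − 77.84 = 930.16, so the highest integer P_c is 930 hPa.

930 hPa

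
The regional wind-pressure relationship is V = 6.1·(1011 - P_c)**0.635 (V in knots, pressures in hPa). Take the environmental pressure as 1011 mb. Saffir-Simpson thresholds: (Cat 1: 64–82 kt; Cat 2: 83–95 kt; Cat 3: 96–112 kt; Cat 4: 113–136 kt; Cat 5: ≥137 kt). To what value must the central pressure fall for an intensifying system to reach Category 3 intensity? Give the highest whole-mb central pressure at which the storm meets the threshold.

Category 3 begins at V = 96 kt.
Required ΔP = (96/6.1)^(1/0.635) = 15.738^1.575 ≈ 76.73 mb.
P_c ≤ 1011 − 76.73 = 934.27, so the highest integer P_c is 934 mb.

934 mb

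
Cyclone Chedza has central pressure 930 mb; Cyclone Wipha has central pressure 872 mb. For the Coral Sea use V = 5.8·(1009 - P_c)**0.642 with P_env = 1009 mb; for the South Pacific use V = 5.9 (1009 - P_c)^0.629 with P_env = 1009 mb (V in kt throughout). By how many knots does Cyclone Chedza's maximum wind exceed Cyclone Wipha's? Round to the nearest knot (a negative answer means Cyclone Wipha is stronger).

Cyclone Chedza: ΔP = 79; V ≈ 5.8 × 79^0.642 ≈ 95.87 kt.
Cyclone Wipha: ΔP = 137; V ≈ 5.9 × 137^0.629 ≈ 130.27 kt.
Difference ≈ 95.87 − 130.27 = -34.40 → -34 kt.

-34 kt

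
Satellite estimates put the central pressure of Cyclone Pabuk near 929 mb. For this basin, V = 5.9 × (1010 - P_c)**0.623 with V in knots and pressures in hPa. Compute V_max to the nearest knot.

ΔP = 1010 − 929 = 81 mb.
81^0.623 ≈ 15.452.
V ≈ 5.9 × 15.452 ≈ 91.2 kt.

91 kt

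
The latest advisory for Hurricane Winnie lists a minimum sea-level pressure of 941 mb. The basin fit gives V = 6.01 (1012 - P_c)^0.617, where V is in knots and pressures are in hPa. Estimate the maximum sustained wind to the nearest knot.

83 kt

ΔP = 1012 − 941 = 71 mb.
71^0.617 ≈ 13.875.
V ≈ 6.01 × 13.875 ≈ 83.4 kt.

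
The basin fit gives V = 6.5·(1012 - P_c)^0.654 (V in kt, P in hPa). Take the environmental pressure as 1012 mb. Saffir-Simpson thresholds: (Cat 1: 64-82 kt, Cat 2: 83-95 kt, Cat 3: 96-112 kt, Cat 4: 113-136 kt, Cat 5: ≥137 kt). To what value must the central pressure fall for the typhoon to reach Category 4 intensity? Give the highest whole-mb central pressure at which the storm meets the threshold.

Category 4 begins at V = 113 kt.
Required ΔP = (113/6.5)^(1/0.654) = 17.385^1.529 ≈ 78.75 mb.
P_c ≤ 1012 − 78.75 = 933.25, so the highest integer P_c is 933 mb.

933 mb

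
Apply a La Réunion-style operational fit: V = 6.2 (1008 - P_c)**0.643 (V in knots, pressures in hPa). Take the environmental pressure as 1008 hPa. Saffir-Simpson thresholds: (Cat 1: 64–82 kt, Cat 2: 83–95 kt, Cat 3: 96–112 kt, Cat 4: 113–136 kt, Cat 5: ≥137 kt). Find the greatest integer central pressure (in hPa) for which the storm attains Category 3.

Category 3 begins at V = 96 kt.
Required ΔP = (96/6.2)^(1/0.643) = 15.484^1.555 ≈ 70.88 hPa.
P_c ≤ 1008 − 70.88 = 937.12, so the highest integer P_c is 937 hPa.

937 hPa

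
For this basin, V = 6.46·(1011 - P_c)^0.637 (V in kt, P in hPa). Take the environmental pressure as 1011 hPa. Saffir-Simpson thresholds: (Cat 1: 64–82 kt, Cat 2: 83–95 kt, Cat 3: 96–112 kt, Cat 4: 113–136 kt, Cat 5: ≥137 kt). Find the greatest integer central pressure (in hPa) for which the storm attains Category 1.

Category 1 begins at V = 64 kt.
Required ΔP = (64/6.46)^(1/0.637) = 9.907^1.570 ≈ 36.60 hPa.
P_c ≤ 1011 − 36.60 = 974.40, so the highest integer P_c is 974 hPa.

974 hPa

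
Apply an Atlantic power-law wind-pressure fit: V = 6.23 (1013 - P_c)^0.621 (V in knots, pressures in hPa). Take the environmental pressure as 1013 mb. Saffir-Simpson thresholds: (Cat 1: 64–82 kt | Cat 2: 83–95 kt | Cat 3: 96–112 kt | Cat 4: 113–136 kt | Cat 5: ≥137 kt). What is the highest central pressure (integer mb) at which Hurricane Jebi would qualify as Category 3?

931 mb

Category 3 begins at V = 96 kt.
Required ΔP = (96/6.23)^(1/0.621) = 15.409^1.610 ≈ 81.79 mb.
P_c ≤ 1013 − 81.79 = 931.21, so the highest integer P_c is 931 mb.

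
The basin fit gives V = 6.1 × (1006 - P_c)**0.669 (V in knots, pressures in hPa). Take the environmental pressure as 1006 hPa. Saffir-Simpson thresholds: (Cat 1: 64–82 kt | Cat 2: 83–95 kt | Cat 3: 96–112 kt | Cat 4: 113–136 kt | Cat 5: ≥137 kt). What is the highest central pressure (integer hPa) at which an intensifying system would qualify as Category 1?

972 hPa

Category 1 begins at V = 64 kt.
Required ΔP = (64/6.1)^(1/0.669) = 10.492^1.495 ≈ 33.57 hPa.
P_c ≤ 1006 − 33.57 = 972.43, so the highest integer P_c is 972 hPa.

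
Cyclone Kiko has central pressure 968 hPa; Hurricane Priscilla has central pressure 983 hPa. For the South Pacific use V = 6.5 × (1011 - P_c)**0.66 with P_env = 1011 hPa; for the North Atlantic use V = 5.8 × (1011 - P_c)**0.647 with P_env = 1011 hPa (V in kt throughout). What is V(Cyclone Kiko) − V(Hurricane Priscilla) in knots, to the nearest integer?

Cyclone Kiko: ΔP = 43; V ≈ 6.5 × 43^0.66 ≈ 77.80 kt.
Hurricane Priscilla: ΔP = 28; V ≈ 5.8 × 28^0.647 ≈ 50.09 kt.
Difference ≈ 77.80 − 50.09 = 27.71 → 28 kt.

28 kt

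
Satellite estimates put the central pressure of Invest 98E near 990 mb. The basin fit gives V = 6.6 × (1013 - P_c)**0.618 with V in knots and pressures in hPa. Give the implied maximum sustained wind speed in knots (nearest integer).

ΔP = 1013 − 990 = 23 mb.
23^0.618 ≈ 6.943.
V ≈ 6.6 × 6.943 ≈ 45.8 kt.

46 kt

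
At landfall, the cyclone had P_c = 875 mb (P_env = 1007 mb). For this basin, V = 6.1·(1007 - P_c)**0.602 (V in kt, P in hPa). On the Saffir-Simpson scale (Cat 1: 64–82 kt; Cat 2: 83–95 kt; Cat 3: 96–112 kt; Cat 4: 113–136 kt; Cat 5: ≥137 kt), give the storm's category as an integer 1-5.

ΔP = 1007 − 875 = 132 mb.
V ≈ 6.1 × 132^0.602 = 6.1 × 18.91 ≈ 115 kt.
115 kt falls in the Category 4 band.

4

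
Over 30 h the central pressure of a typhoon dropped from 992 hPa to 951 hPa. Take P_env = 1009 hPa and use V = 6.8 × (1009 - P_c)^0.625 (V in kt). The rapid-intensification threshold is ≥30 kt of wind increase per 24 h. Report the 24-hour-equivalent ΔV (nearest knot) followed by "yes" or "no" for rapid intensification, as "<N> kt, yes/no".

V₁: ΔP = 17, V ≈ 6.8 × 17^0.625 ≈ 39.95 kt.
V₂: ΔP = 58, V ≈ 6.8 × 58^0.625 ≈ 86.03 kt.
ΔV over 30 h = 46.08 kt → 24 h equivalent = 46.08 × 24/30 ≈ 36.86 kt.
37 kt ≥ 30 kt ⇒ rapid intensification.

37 kt, yes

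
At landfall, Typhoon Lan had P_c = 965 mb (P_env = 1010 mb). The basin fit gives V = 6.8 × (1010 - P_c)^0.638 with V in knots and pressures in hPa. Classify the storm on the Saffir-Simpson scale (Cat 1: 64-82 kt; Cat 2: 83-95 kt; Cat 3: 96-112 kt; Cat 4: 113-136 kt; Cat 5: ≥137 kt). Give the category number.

1

ΔP = 1010 − 965 = 45 mb.
V ≈ 6.8 × 45^0.638 = 6.8 × 11.34 ≈ 77 kt.
77 kt falls in the Category 1 band.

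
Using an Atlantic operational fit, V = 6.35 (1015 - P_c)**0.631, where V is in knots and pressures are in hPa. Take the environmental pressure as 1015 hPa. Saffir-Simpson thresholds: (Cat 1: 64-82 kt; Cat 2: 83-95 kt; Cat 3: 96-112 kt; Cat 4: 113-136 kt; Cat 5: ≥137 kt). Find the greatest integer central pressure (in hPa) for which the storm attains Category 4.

919 hPa

Category 4 begins at V = 113 kt.
Required ΔP = (113/6.35)^(1/0.631) = 17.795^1.585 ≈ 95.82 hPa.
P_c ≤ 1015 − 95.82 = 919.18, so the highest integer P_c is 919 hPa.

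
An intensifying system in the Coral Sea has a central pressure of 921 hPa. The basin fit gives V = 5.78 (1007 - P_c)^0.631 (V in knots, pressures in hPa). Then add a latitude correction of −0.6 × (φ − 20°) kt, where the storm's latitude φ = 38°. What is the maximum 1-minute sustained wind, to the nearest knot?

ΔP = 1007 − 921 = 86 hPa.
86^0.631 ≈ 16.621.
V ≈ 5.78 × 16.621 ≈ 96.1 kt.
Latitude correction: −0.6 × (38 − 20) = -10.8 kt.
Corrected V ≈ 85.3 kt → 85 kt.

85 kt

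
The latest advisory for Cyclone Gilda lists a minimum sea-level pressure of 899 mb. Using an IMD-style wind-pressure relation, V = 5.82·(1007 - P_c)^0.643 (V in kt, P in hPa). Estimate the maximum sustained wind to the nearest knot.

118 kt

ΔP = 1007 − 899 = 108 mb.
108^0.643 ≈ 20.300.
V ≈ 5.82 × 20.300 ≈ 118.1 kt.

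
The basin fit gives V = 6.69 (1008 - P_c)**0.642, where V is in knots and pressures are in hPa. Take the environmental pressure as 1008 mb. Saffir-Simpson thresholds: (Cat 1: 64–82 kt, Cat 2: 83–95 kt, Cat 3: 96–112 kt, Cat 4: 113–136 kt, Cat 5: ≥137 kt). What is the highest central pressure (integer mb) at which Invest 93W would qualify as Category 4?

Category 4 begins at V = 113 kt.
Required ΔP = (113/6.69)^(1/0.642) = 16.891^1.558 ≈ 81.70 mb.
P_c ≤ 1008 − 81.70 = 926.30, so the highest integer P_c is 926 mb.

926 mb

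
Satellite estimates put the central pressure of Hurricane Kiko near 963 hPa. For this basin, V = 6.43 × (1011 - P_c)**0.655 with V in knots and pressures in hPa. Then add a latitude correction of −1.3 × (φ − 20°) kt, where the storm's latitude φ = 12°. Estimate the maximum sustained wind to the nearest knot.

92 kt

ΔP = 1011 − 963 = 48 hPa.
48^0.655 ≈ 12.624.
V ≈ 6.43 × 12.624 ≈ 81.2 kt.
Latitude correction: −1.3 × (12 − 20) = 10.4 kt.
Corrected V ≈ 91.6 kt → 92 kt.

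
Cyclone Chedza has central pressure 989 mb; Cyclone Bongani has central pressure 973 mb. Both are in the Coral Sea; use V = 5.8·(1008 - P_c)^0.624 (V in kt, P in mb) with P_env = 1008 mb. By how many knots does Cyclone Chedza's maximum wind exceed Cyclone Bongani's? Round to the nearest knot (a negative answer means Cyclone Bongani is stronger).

-17 kt

Cyclone Chedza: ΔP = 19; V ≈ 5.8 × 19^0.624 ≈ 36.42 kt.
Cyclone Bongani: ΔP = 35; V ≈ 5.8 × 35^0.624 ≈ 53.32 kt.
Difference ≈ 36.42 − 53.32 = -16.90 → -17 kt.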